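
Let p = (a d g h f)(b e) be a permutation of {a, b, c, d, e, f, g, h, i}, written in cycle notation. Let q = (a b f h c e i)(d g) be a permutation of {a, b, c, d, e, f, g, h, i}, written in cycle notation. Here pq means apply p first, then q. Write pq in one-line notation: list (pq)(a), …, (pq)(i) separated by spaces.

g i e d f b c h a

For each element, apply p then q: a → d → g; b → e → i; c → c → e; d → g → d; e → b → f; f → a → b; g → h → c; h → f → h; i → i → a.
Collecting the images, pq = [g i e d f b c h a].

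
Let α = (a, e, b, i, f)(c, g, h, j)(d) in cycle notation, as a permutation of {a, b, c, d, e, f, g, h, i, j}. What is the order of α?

The cycle type of α is (5, 4, 1).
Since disjoint cycles commute, ord(α) = lcm(5, 4) = 20.

20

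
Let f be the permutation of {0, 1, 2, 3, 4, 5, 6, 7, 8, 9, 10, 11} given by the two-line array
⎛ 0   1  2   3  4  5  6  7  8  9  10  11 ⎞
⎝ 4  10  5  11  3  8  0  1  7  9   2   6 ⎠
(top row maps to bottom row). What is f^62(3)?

Tracing 3 → 11 → … returns to 3 after 5 steps, so 3 lies in a 5-cycle (0 4 3 11 6).
Powers repeat with period 5 on this cycle, and 62 mod 5 = 2, so f^62(3) = f^2(3).
Advancing 2 steps from 3: 3 → 11 → 6.

6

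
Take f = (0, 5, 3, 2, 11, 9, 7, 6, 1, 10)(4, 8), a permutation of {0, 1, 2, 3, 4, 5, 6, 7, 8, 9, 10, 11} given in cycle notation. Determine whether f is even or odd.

even

The cycle lengths are 10, 2.
A cycle of length ℓ contributes ℓ−1 transpositions, so f is a product of 9 + 1 = 10 transpositions — even.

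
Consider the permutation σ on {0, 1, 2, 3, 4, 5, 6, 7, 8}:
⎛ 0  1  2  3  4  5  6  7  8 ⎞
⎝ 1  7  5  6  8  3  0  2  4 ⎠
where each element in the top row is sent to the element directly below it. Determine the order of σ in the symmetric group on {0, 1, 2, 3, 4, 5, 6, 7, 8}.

The disjoint-cycle form of σ has cycle lengths 7, 2.
Since disjoint cycles commute, ord(σ) = lcm(7, 2) = 14.

14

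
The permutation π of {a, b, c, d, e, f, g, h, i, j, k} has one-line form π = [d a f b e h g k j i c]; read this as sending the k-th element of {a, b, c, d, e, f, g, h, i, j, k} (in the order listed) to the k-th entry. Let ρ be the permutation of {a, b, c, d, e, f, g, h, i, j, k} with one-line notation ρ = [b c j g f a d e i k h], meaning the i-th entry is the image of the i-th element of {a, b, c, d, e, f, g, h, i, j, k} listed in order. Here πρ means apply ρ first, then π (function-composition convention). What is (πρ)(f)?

d

First apply ρ: ρ(f) = a, then π(a) = d. Thus (πρ)(f) = d.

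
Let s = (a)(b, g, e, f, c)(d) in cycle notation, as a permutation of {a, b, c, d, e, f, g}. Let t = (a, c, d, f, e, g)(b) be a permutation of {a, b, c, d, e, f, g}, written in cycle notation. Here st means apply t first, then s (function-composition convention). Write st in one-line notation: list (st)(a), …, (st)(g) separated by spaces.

b g d c e f a

(st)(x) = s(t(x)). Computing each image: s(t(a)) = s(c) = b, s(t(b)) = s(b) = g, s(t(c)) = s(d) = d, s(t(d)) = s(f) = c, s(t(e)) = s(g) = e, s(t(f)) = s(e) = f, s(t(g)) = s(a) = a.
Hence st = [b g d c e f a].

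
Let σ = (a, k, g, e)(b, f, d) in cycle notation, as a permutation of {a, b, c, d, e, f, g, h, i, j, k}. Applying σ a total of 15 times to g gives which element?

g lies in the 4-cycle (a, k, g, e).
Powers repeat with period 4 on this cycle, and 15 mod 4 = 3, so σ^15(g) = σ^3(g).
Advancing 3 steps from g: g → e → a → k.

k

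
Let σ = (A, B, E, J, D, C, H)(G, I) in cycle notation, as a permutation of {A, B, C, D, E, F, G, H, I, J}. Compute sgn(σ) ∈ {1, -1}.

-1

The cycle lengths are 7, 2, 1.
A cycle of length ℓ contributes ℓ−1 transpositions, so σ is a product of 6 + 1 = 7 transpositions — odd.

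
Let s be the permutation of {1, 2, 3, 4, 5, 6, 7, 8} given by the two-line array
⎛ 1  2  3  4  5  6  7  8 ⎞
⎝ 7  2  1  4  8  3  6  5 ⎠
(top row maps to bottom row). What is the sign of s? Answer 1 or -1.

In disjoint-cycle form the cycle lengths are 4, 2, 1, 1.
A cycle of length ℓ contributes ℓ−1 transpositions, so s is a product of 3 + 1 = 4 transpositions — even.

1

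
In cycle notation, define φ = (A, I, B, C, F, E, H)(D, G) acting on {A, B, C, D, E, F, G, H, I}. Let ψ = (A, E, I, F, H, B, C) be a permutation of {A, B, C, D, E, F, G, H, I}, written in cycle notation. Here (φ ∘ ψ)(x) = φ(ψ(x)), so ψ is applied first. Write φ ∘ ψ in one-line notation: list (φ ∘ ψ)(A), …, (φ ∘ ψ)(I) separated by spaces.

H F I G B A D C E

For each element, apply ψ then φ: A → E → H; B → C → F; C → A → I; D → D → G; E → I → B; F → H → A; G → G → D; H → B → C; I → F → E.
Collecting the images, φ ∘ ψ = [H F I G B A D C E].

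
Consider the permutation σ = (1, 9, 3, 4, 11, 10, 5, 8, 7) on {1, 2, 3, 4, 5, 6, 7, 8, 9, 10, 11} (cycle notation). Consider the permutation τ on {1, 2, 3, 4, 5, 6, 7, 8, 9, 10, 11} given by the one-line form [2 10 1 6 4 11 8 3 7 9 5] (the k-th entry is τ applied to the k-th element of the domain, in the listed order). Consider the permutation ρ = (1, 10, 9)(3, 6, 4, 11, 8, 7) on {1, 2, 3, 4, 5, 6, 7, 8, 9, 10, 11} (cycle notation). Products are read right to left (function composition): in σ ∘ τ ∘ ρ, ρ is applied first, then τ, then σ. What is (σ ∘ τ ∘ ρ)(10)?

(σ ∘ τ ∘ ρ)(10) = σ(τ(ρ(10))). ρ(10) = 9, then τ(9) = 7, then σ(7) = 1, so the result is 1.

1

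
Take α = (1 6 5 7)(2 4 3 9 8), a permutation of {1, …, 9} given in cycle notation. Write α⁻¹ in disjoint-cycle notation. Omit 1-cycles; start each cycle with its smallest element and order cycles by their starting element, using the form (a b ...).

The inverse reverses each cycle.
After reversing and putting each cycle's least element first, α⁻¹ = (1 7 5 6)(2 8 9 3 4).

(1 7 5 6)(2 8 9 3 4)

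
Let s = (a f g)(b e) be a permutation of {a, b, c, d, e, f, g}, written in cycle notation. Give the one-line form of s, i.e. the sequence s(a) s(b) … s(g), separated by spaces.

f e c d b g a

Image by image: a↦f, b↦e, c↦c, d↦d, e↦b, f↦g, g↦a.
Listing these in domain order gives f e c d b g a.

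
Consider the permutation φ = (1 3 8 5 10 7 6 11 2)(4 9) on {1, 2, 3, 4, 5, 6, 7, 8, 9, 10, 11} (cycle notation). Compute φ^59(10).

10 lies in the 9-cycle (1 3 8 5 10 7 6 11 2).
Powers repeat with period 9 on this cycle, and 59 mod 9 = 5, so φ^59(10) = φ^5(10).
Advancing 5 steps from 10: 10 → 7 → 6 → 11 → 2 → 1.

1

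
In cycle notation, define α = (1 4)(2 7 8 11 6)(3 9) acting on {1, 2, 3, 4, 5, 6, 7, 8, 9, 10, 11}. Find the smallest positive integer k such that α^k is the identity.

The cycle type of α is (5, 2, 2, 1, 1).
The order is lcm(5, 2, 2) = 10.

10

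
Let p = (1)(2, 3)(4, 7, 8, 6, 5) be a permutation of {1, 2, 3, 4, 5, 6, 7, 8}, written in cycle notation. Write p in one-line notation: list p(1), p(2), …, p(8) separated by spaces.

1 3 2 7 4 5 8 6

Image by image: 1↦1, 2↦3, 3↦2, 4↦7, 5↦4, 6↦5, 7↦8, 8↦6.
So the one-line form is 1 3 2 7 4 5 8 6.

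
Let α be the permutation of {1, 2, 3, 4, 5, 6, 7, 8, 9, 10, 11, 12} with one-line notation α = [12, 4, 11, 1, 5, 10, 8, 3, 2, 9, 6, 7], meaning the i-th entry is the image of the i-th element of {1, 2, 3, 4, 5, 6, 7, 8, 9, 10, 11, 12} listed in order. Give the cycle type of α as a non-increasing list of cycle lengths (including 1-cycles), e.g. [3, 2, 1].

[11, 1]

The disjoint cycles are (1, 12, 7, 8, 3, 11, 6, 10, 9, 2, 4)(5), with lengths 11, 1 in non-increasing order.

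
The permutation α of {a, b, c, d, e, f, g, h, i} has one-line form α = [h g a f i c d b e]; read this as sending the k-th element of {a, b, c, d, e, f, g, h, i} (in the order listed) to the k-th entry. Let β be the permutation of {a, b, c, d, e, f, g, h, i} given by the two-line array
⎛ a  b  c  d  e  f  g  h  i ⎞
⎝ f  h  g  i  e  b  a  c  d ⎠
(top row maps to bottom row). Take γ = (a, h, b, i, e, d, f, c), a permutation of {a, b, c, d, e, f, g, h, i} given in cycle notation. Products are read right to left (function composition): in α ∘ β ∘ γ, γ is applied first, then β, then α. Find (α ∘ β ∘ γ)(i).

(α ∘ β ∘ γ)(i) = α(β(γ(i))). γ(i) = e, then β(e) = e, then α(e) = i, so the result is i.

i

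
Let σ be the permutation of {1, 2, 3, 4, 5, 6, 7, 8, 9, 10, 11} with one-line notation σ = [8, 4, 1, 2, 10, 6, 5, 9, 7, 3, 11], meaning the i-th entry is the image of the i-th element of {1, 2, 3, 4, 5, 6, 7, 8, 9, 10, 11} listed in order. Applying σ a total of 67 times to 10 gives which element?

Tracing 10 → 3 → … returns to 10 after 7 steps, so 10 lies in a 7-cycle (1, 8, 9, 7, 5, 10, 3).
Powers repeat with period 7 on this cycle, and 67 mod 7 = 4, so σ^67(10) = σ^4(10).
Advancing 4 steps from 10: 10 → 3 → 1 → 8 → 9.

9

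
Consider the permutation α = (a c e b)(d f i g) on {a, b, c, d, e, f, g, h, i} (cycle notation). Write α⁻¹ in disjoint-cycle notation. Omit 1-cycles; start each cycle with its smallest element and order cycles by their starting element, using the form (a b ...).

(a b e c)(d g i f)

If α sends a → b within a cycle, α⁻¹ sends b → a; equivalently, reverse each cycle.
After reversing and putting each cycle's least element first, α⁻¹ = (a b e c)(d g i f).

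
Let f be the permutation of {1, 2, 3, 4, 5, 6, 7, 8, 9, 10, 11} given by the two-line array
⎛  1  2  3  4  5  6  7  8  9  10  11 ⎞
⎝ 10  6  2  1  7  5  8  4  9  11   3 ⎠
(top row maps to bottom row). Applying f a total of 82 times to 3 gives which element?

Tracing 3 → 2 → … returns to 3 after 10 steps, so 3 lies in a 10-cycle (1 10 11 3 2 6 5 7 8 4).
Since the cycle has length 10, f^82 acts on it the same as f^2 (82 mod 10 = 2).
Stepping 2 places around the cycle: 3 → 2 → 6.

6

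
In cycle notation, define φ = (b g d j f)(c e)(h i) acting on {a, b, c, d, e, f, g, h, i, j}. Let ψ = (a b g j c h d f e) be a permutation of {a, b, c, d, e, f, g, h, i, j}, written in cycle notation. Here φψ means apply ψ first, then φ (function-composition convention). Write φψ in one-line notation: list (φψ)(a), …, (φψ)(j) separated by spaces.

For each element, apply ψ then φ: a → b → g; b → g → d; c → h → i; d → f → b; e → a → a; f → e → c; g → j → f; h → d → j; i → i → h; j → c → e.
Collecting the images, φψ = [g d i b a c f j h e].

g d i b a c f j h e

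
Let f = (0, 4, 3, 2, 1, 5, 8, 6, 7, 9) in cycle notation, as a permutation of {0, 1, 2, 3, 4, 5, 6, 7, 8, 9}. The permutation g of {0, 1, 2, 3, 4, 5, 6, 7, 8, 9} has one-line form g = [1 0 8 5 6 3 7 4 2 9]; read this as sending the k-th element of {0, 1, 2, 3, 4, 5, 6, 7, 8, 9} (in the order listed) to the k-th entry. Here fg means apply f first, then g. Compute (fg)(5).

2

(fg)(5) = g(f(5)). f(5) = 8, then g(8) = 2. So (fg)(5) = 2.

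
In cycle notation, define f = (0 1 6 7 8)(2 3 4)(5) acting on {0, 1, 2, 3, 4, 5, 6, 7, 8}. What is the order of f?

15

The cycle type of f is (5, 3, 1).
The order is lcm(5, 3) = 15.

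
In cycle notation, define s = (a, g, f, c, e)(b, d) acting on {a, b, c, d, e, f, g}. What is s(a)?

g

a appears in (a, g, f, c, e); the next entry (wrapping around) is g.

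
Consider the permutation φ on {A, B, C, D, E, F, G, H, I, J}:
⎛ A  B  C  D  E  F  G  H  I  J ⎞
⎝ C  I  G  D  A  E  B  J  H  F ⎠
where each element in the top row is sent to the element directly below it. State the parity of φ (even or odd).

In disjoint-cycle form the cycle lengths are 9, 1.
A cycle of length ℓ contributes ℓ−1 transpositions, so φ is a product of 8 transpositions — even.

even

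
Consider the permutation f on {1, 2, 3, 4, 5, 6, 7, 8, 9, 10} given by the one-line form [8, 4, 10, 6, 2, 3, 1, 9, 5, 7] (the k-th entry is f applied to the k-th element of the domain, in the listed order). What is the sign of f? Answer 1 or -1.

In disjoint-cycle form the cycle lengths are 10.
A cycle is odd iff its length is even; f has 1 even-length cycle, so sgn(f) = (−1)^1 and f is odd.

-1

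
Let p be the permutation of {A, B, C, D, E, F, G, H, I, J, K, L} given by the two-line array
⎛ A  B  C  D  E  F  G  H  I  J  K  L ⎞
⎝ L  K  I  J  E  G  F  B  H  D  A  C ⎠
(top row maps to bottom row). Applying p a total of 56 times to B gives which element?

Tracing B → K → … returns to B after 7 steps, so B lies in a 7-cycle (A, L, C, I, H, B, K).
On a 7-cycle, p^7 is the identity, so p^56 = p^0 there (56 ≡ 0 mod 7).
So p^56(B) = B.

B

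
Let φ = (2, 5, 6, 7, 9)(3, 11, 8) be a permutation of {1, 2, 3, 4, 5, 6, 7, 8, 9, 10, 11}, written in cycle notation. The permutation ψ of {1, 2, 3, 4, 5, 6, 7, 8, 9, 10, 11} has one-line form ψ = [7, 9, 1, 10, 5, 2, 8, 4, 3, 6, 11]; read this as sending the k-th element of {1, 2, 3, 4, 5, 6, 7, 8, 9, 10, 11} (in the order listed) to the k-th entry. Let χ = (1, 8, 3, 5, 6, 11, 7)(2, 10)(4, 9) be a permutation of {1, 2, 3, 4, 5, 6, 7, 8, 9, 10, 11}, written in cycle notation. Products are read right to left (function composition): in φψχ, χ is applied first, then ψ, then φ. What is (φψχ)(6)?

8

Chase 6: χ(6) = 11; ψ(11) = 11; φ(11) = 8. Hence (φψχ)(6) = 8.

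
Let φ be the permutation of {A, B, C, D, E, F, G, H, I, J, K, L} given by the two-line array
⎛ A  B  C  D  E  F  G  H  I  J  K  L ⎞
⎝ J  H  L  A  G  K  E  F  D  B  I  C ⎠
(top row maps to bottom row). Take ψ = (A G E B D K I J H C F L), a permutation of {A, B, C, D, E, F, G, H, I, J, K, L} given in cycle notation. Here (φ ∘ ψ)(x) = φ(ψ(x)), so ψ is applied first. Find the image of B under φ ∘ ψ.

(φ ∘ ψ)(B) = φ(ψ(B)). ψ(B) = D, then φ(D) = A. So (φ ∘ ψ)(B) = A.

A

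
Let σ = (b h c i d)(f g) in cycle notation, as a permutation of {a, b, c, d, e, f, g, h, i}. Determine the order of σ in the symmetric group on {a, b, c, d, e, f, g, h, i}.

10

The disjoint cycles have lengths 5, 2, 1, 1.
The order is lcm(5, 2) = 10.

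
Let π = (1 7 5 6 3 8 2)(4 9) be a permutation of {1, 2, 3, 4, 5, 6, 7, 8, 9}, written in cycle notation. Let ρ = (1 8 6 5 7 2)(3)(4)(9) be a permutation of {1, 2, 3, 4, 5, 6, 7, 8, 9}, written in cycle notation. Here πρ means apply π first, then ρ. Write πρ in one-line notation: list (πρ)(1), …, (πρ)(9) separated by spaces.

2 8 6 9 5 3 7 1 4

For each element, apply π then ρ: 1 → 7 → 2; 2 → 1 → 8; 3 → 8 → 6; 4 → 9 → 9; 5 → 6 → 5; 6 → 3 → 3; 7 → 5 → 7; 8 → 2 → 1; 9 → 4 → 4.
So πρ in one-line form is 2 8 6 9 5 3 7 1 4.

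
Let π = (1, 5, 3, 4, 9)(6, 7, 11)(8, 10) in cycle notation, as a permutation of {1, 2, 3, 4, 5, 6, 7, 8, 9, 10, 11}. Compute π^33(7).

7

7 lies in the 3-cycle (6, 7, 11).
Powers repeat with period 3 on this cycle, and 33 mod 3 = 0, so π^33(7) = π^0(7).
So π^33(7) = 7.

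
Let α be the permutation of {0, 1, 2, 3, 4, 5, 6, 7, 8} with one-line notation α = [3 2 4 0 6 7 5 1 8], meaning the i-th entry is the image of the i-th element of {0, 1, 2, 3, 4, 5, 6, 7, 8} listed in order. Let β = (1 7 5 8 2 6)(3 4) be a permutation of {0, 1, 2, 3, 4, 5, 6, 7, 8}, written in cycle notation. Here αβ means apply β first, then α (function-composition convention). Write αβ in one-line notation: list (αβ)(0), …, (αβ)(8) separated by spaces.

3 1 5 6 0 8 2 7 4

(αβ)(x) = α(β(x)). Computing each image: α(β(0)) = α(0) = 3, α(β(1)) = α(7) = 1, α(β(2)) = α(6) = 5, α(β(3)) = α(4) = 6, α(β(4)) = α(3) = 0, α(β(5)) = α(8) = 8, α(β(6)) = α(1) = 2, α(β(7)) = α(5) = 7, α(β(8)) = α(2) = 4.
Hence αβ = [3 1 5 6 0 8 2 7 4].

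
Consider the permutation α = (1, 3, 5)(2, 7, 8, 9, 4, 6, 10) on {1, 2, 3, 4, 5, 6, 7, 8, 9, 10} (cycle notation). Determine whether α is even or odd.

even

The cycle lengths are 7, 3.
A cycle is odd iff its length is even; α has 0 even-length cycles, so sgn(α) = (−1)^0 and α is even.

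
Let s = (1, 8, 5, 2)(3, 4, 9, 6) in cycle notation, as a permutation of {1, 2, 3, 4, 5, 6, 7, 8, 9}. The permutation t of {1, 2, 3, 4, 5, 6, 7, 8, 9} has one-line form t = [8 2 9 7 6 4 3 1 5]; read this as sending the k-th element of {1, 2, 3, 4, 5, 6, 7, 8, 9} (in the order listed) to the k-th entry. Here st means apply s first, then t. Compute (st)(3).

s(3) = 4, then t(4) = 7; composing gives (st)(3) = 7.

7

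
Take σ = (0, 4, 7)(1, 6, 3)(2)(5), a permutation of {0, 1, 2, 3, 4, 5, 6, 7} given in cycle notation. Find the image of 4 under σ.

4 appears in (0, 4, 7); the next entry (wrapping around) is 7.

7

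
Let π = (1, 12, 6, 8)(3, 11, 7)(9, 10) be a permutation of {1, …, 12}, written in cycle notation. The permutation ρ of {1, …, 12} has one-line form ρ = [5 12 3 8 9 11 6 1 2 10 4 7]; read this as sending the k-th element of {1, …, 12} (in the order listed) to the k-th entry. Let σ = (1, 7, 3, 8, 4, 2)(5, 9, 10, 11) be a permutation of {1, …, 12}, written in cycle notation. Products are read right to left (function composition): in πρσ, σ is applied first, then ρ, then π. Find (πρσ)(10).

4

(πρσ)(10) = π(ρ(σ(10))). σ(10) = 11, then ρ(11) = 4, then π(4) = 4, so the result is 4.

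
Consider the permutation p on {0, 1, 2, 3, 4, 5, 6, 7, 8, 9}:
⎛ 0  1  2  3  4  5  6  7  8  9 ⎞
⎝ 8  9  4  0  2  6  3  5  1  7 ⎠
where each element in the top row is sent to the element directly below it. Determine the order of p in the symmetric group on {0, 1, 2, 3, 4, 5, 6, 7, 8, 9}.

Writing p as disjoint cycles, the cycle lengths are 8, 2.
Since disjoint cycles commute, ord(p) = lcm(8, 2) = 8.

8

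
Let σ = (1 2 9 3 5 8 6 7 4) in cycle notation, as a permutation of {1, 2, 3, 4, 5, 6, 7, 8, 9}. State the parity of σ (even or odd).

The cycle lengths are 9.
A cycle is odd iff its length is even; σ has 0 even-length cycles, so sgn(σ) = (−1)^0 and σ is even.

even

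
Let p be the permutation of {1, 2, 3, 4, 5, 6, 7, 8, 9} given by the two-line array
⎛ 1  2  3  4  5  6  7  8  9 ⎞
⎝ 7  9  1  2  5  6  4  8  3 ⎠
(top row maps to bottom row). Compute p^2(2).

3

Tracing 2 → 9 → … returns to 2 after 6 steps, so 2 lies in a 6-cycle (1, 7, 4, 2, 9, 3).
Stepping 2 places around the cycle: 2 → 9 → 3.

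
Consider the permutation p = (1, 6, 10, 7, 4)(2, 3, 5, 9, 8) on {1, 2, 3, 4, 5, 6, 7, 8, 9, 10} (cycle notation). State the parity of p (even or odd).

The cycle lengths are 5, 5.
A cycle is odd iff its length is even; p has 0 even-length cycles, so sgn(p) = (−1)^0 and p is even.

even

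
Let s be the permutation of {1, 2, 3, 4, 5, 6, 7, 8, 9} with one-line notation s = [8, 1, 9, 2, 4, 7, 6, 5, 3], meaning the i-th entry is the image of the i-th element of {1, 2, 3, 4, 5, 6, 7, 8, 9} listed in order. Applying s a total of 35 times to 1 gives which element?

1

Tracing 1 → 8 → … returns to 1 after 5 steps, so 1 lies in a 5-cycle (1 8 5 4 2).
Since the cycle has length 5, s^35 acts on it the same as s^0 (35 mod 5 = 0).
So s^35(1) = 1.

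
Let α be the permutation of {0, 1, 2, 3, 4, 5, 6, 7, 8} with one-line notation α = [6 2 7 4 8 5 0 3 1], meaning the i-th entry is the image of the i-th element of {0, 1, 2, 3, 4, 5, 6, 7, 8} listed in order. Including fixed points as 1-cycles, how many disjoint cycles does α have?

3

The cycle decomposition is (0, 6)(1, 2, 7, 3, 4, 8)(5), which has 3 cycles (counting 1-cycles).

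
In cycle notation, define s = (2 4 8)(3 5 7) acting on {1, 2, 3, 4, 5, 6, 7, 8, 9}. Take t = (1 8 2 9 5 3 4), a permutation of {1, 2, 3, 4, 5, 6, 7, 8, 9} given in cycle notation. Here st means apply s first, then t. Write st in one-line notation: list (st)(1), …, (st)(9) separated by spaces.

(st)(x) = t(s(x)). Computing each image: t(s(1)) = t(1) = 8, t(s(2)) = t(4) = 1, t(s(3)) = t(5) = 3, t(s(4)) = t(8) = 2, t(s(5)) = t(7) = 7, t(s(6)) = t(6) = 6, t(s(7)) = t(3) = 4, t(s(8)) = t(2) = 9, t(s(9)) = t(9) = 5.
Hence st = [8 1 3 2 7 6 4 9 5].

8 1 3 2 7 6 4 9 5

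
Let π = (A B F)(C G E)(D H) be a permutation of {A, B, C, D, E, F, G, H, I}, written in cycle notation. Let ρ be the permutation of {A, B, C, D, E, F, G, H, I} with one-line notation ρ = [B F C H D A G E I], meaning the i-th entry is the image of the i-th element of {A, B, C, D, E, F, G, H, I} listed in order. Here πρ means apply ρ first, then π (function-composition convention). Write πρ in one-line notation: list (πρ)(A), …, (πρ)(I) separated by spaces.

F A G D H B E C I

(πρ)(x) = π(ρ(x)). Computing each image: π(ρ(A)) = π(B) = F, π(ρ(B)) = π(F) = A, π(ρ(C)) = π(C) = G, π(ρ(D)) = π(H) = D, π(ρ(E)) = π(D) = H, π(ρ(F)) = π(A) = B, π(ρ(G)) = π(G) = E, π(ρ(H)) = π(E) = C, π(ρ(I)) = π(I) = I.
Hence πρ = [F A G D H B E C I].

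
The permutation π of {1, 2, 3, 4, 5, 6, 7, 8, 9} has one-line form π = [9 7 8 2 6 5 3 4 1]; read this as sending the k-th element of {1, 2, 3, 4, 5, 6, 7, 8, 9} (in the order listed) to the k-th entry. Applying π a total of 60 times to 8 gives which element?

8

Tracing 8 → 4 → … returns to 8 after 5 steps, so 8 lies in a 5-cycle (2, 7, 3, 8, 4).
Powers repeat with period 5 on this cycle, and 60 mod 5 = 0, so π^60(8) = π^0(8).
So π^60(8) = 8.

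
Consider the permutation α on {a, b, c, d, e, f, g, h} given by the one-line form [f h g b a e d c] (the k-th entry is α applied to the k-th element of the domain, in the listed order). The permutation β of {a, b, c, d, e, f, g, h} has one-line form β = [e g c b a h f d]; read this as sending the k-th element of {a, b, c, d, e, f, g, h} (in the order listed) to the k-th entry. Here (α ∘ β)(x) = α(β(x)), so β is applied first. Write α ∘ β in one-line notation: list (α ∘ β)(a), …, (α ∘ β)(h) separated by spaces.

(α ∘ β)(x) = α(β(x)). Computing each image: α(β(a)) = α(e) = a, α(β(b)) = α(g) = d, α(β(c)) = α(c) = g, α(β(d)) = α(b) = h, α(β(e)) = α(a) = f, α(β(f)) = α(h) = c, α(β(g)) = α(f) = e, α(β(h)) = α(d) = b.
Hence α ∘ β = [a d g h f c e b].

a d g h f c e b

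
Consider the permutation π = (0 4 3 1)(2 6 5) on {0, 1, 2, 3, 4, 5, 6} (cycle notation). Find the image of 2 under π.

6

2 appears in (2 6 5); the next entry (wrapping around) is 6.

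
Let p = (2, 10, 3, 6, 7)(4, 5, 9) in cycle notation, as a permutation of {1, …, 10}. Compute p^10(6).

6

6 lies in the 5-cycle (2, 10, 3, 6, 7).
Since the cycle has length 5, p^10 acts on it the same as p^0 (10 mod 5 = 0).
So p^10(6) = 6.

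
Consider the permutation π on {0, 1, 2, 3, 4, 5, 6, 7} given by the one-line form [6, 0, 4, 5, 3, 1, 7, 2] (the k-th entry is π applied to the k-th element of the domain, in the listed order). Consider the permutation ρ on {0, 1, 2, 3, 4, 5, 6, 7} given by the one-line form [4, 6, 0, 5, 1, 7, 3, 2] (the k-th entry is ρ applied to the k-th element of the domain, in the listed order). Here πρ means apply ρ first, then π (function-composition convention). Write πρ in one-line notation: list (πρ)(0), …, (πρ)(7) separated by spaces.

3 7 6 1 0 2 5 4

(πρ)(x) = π(ρ(x)). Computing each image: π(ρ(0)) = π(4) = 3, π(ρ(1)) = π(6) = 7, π(ρ(2)) = π(0) = 6, π(ρ(3)) = π(5) = 1, π(ρ(4)) = π(1) = 0, π(ρ(5)) = π(7) = 2, π(ρ(6)) = π(3) = 5, π(ρ(7)) = π(2) = 4.
Hence πρ = [3 7 6 1 0 2 5 4].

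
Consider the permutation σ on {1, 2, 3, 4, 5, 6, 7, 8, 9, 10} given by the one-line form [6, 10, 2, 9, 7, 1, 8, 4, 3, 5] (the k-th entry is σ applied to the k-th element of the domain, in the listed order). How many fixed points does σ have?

0

No element satisfies σ(x) = x, so there are 0 fixed points.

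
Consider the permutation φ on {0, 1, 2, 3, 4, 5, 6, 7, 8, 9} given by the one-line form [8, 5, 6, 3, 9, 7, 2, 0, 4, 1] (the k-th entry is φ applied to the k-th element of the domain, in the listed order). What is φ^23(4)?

Tracing 4 → 9 → … returns to 4 after 7 steps, so 4 lies in a 7-cycle (0, 8, 4, 9, 1, 5, 7).
On a 7-cycle, φ^7 is the identity, so φ^23 = φ^2 there (23 ≡ 2 mod 7).
Advancing 2 steps from 4: 4 → 9 → 1.

1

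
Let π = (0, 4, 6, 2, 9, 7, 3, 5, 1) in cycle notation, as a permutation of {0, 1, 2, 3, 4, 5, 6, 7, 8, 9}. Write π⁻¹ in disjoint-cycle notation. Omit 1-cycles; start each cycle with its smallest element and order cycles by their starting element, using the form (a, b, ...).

The inverse reverses each cycle.
After reversing and putting each cycle's least element first, π⁻¹ = (0, 1, 5, 3, 7, 9, 2, 6, 4).

(0, 1, 5, 3, 7, 9, 2, 6, 4)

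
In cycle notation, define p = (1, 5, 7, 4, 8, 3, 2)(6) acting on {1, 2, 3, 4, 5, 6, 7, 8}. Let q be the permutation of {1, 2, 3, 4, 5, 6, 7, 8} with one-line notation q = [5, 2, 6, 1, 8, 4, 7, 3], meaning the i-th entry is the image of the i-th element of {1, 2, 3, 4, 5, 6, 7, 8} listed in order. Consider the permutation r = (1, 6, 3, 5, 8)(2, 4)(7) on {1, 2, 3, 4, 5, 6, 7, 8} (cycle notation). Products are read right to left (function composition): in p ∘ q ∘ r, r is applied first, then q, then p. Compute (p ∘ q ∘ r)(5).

Chase 5: r(5) = 8; q(8) = 3; p(3) = 2. Hence (p ∘ q ∘ r)(5) = 2.

2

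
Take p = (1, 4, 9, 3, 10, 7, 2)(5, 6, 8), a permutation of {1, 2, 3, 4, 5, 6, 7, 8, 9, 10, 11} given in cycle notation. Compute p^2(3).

7

3 lies in the 7-cycle (1, 4, 9, 3, 10, 7, 2).
Advancing 2 steps from 3: 3 → 10 → 7.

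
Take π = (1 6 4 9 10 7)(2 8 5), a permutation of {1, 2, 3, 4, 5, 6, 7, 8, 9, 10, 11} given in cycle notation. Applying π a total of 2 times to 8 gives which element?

2

8 lies in the 3-cycle (2 8 5).
Advancing 2 steps from 8: 8 → 5 → 2.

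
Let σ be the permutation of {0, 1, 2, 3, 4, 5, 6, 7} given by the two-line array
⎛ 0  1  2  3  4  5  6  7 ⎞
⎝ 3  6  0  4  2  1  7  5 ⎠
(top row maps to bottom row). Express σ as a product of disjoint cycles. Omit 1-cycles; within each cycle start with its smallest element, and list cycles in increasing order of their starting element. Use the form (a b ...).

Iterating σ from 0 gives 0 → 3 → 4 → 2 → 0; that is the 4-cycle (0 3 4 2).
Continuing from each remaining unvisited element yields (0 3 4 2)(1 6 7 5).

(0 3 4 2)(1 6 7 5)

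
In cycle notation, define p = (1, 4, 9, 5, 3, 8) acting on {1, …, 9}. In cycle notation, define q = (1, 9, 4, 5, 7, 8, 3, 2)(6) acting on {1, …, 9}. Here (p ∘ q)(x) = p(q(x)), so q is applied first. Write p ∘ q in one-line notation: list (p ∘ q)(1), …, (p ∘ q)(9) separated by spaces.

5 4 2 3 7 6 1 8 9

(p ∘ q)(x) = p(q(x)). Computing each image: p(q(1)) = p(9) = 5, p(q(2)) = p(1) = 4, p(q(3)) = p(2) = 2, p(q(4)) = p(5) = 3, p(q(5)) = p(7) = 7, p(q(6)) = p(6) = 6, p(q(7)) = p(8) = 1, p(q(8)) = p(3) = 8, p(q(9)) = p(4) = 9.
Hence p ∘ q = [5 4 2 3 7 6 1 8 9].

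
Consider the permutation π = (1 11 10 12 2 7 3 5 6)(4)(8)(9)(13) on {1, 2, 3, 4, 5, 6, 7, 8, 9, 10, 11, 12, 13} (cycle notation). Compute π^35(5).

3

5 lies in the 9-cycle (1 11 10 12 2 7 3 5 6).
On a 9-cycle, π^9 is the identity, so π^35 = π^8 there (35 ≡ 8 mod 9).
Stepping 8 places around the cycle: 5 → 6 → 1 → 11 → 10 → 12 → 2 → 7 → 3.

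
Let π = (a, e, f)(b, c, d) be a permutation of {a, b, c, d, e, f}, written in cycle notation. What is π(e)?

Within (a, e, f), e ↦ f.

f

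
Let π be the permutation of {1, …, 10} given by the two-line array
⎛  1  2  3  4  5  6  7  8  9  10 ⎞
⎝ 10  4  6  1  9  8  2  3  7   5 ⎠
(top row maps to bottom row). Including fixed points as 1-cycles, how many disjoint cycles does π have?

2

The cycle decomposition is (1 10 5 9 7 2 4)(3 6 8), which has 2 cycles (counting 1-cycles).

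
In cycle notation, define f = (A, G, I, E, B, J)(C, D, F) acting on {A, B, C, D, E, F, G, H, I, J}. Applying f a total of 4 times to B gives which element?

B lies in the 6-cycle (A, G, I, E, B, J).
Stepping 4 places around the cycle: B → J → A → G → I.

I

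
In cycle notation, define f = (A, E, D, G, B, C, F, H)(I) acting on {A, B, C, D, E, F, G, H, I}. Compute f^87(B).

G

B lies in the 8-cycle (A, E, D, G, B, C, F, H).
Since the cycle has length 8, f^87 acts on it the same as f^7 (87 mod 8 = 7).
Advancing 7 steps from B: B → C → F → H → A → E → D → G.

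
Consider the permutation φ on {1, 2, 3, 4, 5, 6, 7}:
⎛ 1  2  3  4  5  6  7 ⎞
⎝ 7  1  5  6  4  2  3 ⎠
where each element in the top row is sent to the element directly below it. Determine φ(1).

The entry below 1 in the array is 7, so φ(1) = 7.

7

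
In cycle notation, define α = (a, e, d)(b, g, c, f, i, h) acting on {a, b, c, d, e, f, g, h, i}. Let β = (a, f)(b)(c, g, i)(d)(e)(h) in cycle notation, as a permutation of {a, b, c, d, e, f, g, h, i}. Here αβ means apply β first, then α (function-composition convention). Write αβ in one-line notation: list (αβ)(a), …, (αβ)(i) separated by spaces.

For each element, apply β then α: a → f → i; b → b → g; c → g → c; d → d → a; e → e → d; f → a → e; g → i → h; h → h → b; i → c → f.
So αβ in one-line form is i g c a d e h b f.

i g c a d e h b f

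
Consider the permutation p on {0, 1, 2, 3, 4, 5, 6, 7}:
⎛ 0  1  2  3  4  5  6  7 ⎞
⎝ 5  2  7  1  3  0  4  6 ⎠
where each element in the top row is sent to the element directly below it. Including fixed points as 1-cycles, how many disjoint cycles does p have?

The cycle decomposition is (0 5)(1 2 7 6 4 3), which has 2 cycles (counting 1-cycles).

2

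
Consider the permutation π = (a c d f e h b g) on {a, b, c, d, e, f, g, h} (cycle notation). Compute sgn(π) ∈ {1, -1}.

The cycle lengths are 8.
A cycle is odd iff its length is even; π has 1 even-length cycle, so sgn(π) = (−1)^1 and π is odd.

-1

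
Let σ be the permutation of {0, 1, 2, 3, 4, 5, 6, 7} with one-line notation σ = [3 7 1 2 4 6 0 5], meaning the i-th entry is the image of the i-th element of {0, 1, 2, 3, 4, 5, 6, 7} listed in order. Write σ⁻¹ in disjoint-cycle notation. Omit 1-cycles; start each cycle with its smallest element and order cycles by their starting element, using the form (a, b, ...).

The cycle decomposition of σ is (0, 3, 2, 1, 7, 5, 6).
Reversing each cycle (and rotating so the smallest element leads) gives σ⁻¹ = (0, 6, 5, 7, 1, 2, 3).

(0, 6, 5, 7, 1, 2, 3)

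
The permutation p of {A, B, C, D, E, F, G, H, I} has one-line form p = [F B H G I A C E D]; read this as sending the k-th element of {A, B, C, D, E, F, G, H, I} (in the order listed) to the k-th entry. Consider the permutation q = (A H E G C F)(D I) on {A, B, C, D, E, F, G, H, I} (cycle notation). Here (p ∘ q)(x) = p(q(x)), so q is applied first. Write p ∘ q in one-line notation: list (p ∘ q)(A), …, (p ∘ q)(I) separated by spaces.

E B A D C F H I G

For each element, apply q then p: A → H → E; B → B → B; C → F → A; D → I → D; E → G → C; F → A → F; G → C → H; H → E → I; I → D → G.
Collecting the images, p ∘ q = [E B A D C F H I G].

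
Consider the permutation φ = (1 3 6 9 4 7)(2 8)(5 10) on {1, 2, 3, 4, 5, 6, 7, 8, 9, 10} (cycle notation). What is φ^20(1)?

1 lies in the 6-cycle (1 3 6 9 4 7).
On a 6-cycle, φ^6 is the identity, so φ^20 = φ^2 there (20 ≡ 2 mod 6).
Advancing 2 steps from 1: 1 → 3 → 6.

6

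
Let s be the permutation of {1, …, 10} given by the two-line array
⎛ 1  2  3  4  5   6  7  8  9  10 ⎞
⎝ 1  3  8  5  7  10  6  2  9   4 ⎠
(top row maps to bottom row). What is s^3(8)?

Tracing 8 → 2 → … returns to 8 after 3 steps, so 8 lies in a 3-cycle (2, 3, 8).
On a 3-cycle, s^3 is the identity, so s^3 = s^0 there (3 ≡ 0 mod 3).
So s^3(8) = 8.

8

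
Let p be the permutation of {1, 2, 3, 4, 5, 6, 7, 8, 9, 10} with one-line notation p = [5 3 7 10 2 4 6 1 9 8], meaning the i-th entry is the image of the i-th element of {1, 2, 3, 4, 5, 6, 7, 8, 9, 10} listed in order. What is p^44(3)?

Tracing 3 → 7 → … returns to 3 after 9 steps, so 3 lies in a 9-cycle (1 5 2 3 7 6 4 10 8).
Since the cycle has length 9, p^44 acts on it the same as p^8 (44 mod 9 = 8).
Advancing 8 steps from 3: 3 → 7 → 6 → 4 → 10 → 8 → 1 → 5 → 2.

2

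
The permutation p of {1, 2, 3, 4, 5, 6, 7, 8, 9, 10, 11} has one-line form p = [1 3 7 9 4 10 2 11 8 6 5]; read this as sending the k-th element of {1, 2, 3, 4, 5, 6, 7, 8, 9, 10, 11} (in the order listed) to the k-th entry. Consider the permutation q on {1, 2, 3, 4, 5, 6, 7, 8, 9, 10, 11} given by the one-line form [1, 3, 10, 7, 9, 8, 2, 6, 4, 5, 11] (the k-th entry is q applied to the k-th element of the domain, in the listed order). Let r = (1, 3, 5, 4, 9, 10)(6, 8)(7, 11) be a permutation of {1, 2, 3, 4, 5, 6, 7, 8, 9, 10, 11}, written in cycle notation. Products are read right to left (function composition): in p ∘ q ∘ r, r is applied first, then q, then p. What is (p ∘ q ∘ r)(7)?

5

Chase 7: r(7) = 11; q(11) = 11; p(11) = 5. Hence (p ∘ q ∘ r)(7) = 5.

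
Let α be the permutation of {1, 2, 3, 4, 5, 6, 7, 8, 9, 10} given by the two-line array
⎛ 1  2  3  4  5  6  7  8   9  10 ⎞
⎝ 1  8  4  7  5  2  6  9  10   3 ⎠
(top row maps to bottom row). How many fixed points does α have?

The fixed points (elements with α(x) = x) are {1, 5}, so there are 2.

2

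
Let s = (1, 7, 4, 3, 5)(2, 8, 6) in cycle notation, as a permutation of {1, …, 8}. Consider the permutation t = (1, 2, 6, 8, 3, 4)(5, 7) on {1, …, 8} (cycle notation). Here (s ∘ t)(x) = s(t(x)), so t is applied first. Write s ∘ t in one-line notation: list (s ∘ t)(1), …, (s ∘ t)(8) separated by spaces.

For each element, apply t then s: 1 → 2 → 8; 2 → 6 → 2; 3 → 4 → 3; 4 → 1 → 7; 5 → 7 → 4; 6 → 8 → 6; 7 → 5 → 1; 8 → 3 → 5.
Collecting the images, s ∘ t = [8 2 3 7 4 6 1 5].

8 2 3 7 4 6 1 5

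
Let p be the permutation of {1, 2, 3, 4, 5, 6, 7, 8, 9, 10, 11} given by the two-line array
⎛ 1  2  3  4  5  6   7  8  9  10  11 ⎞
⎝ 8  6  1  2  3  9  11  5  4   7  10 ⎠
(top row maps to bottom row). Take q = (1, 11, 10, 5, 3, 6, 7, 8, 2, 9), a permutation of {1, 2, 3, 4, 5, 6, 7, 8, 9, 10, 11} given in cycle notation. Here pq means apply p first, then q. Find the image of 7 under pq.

10

p(7) = 11, then q(11) = 10; composing gives (pq)(7) = 10.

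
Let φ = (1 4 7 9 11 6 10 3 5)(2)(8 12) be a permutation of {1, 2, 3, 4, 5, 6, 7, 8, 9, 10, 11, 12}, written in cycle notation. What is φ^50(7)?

3

7 lies in the 9-cycle (1 4 7 9 11 6 10 3 5).
Since the cycle has length 9, φ^50 acts on it the same as φ^5 (50 mod 9 = 5).
Advancing 5 steps from 7: 7 → 9 → 11 → 6 → 10 → 3.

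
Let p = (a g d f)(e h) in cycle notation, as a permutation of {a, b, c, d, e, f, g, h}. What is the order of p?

4

The cycle type of p is (4, 2, 1, 1).
The order of p is the least common multiple of its cycle lengths: lcm(4, 2) = 4.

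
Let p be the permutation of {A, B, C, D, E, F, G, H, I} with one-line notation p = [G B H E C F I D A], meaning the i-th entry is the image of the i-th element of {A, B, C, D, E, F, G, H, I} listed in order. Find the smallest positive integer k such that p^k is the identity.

Decomposing into disjoint cycles gives cycle lengths 4, 3, 1, 1.
The order is lcm(4, 3) = 12.

12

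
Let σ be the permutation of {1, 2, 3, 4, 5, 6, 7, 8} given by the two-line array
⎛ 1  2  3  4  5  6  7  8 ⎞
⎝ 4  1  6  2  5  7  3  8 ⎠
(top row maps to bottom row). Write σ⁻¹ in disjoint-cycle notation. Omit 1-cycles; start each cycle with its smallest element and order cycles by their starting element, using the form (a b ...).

(1 2 4)(3 7 6)

The cycle decomposition of σ is (1 4 2)(3 6 7).
The inverse reverses every cycle; in canonical form, σ⁻¹ = (1 2 4)(3 7 6).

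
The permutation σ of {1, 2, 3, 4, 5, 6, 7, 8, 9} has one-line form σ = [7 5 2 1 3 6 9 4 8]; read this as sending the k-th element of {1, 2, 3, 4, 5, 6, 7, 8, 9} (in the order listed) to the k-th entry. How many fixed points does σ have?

1

The fixed points (elements with σ(x) = x) are {6}, so there is 1.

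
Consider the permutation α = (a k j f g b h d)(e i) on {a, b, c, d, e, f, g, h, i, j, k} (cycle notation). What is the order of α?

8

The disjoint cycles have lengths 8, 2, 1.
Since disjoint cycles commute, ord(α) = lcm(8, 2) = 8.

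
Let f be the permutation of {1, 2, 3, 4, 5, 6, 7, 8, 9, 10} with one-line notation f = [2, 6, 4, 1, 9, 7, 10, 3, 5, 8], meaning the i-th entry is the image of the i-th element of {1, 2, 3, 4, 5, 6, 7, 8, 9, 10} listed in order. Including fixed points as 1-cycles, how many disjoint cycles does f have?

The cycle decomposition is (1 2 6 7 10 8 3 4)(5 9), which has 2 cycles (counting 1-cycles).

2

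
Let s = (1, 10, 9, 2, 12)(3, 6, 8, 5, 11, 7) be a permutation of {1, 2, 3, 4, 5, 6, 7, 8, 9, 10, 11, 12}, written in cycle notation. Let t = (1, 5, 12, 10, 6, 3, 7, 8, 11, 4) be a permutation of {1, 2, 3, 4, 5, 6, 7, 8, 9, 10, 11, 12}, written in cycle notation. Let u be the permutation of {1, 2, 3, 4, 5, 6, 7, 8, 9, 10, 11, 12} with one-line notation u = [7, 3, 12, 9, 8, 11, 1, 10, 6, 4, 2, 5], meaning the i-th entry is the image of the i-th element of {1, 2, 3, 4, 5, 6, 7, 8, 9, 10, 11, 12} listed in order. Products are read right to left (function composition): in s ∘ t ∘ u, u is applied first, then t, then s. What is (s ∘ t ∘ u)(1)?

5

Chase 1: u(1) = 7; t(7) = 8; s(8) = 5. Hence (s ∘ t ∘ u)(1) = 5.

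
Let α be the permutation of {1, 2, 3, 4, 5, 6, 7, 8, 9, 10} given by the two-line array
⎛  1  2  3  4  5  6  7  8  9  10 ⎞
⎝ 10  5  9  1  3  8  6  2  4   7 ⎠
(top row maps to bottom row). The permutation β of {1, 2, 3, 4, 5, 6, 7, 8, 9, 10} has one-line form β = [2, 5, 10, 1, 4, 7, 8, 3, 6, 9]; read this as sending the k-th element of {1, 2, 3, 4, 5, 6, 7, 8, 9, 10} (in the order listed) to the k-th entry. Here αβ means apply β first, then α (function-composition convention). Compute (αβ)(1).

5

First apply β: β(1) = 2, then α(2) = 5. Thus (αβ)(1) = 5.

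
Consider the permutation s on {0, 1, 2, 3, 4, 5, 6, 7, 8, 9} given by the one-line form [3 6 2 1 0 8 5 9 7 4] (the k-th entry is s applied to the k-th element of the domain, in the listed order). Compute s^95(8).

Tracing 8 → 7 → … returns to 8 after 9 steps, so 8 lies in a 9-cycle (0 3 1 6 5 8 7 9 4).
On a 9-cycle, s^9 is the identity, so s^95 = s^5 there (95 ≡ 5 mod 9).
Stepping 5 places around the cycle: 8 → 7 → 9 → 4 → 0 → 3.

3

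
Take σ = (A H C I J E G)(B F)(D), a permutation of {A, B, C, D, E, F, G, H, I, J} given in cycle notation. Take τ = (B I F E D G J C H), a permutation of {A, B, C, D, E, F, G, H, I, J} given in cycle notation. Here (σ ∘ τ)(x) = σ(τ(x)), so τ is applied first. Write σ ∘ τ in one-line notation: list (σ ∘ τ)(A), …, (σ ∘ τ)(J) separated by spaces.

H J C A D G E F B I

For each element, apply τ then σ: A → A → H; B → I → J; C → H → C; D → G → A; E → D → D; F → E → G; G → J → E; H → B → F; I → F → B; J → C → I.
So σ ∘ τ in one-line form is H J C A D G E F B I.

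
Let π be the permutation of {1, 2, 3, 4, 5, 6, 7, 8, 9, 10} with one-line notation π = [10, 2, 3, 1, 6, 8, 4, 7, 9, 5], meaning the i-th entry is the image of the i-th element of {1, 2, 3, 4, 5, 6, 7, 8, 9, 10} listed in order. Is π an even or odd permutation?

even

In disjoint-cycle form the cycle lengths are 7, 1, 1, 1.
A cycle of length ℓ contributes ℓ−1 transpositions, so π is a product of 6 transpositions — even.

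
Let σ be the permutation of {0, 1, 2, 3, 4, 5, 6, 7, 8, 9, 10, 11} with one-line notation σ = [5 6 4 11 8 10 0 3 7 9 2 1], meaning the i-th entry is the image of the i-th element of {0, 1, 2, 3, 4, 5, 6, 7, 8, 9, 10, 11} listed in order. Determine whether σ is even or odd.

even

In disjoint-cycle form the cycle lengths are 11, 1.
A cycle is odd iff its length is even; σ has 0 even-length cycles, so sgn(σ) = (−1)^0 and σ is even.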